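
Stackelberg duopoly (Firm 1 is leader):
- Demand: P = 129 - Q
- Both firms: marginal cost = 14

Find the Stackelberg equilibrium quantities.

q₁* (leader) = 57.5, q₂* (follower) = 28.75

Work:
Follower's reaction: q₂ = (a - c - q₁)/2
Leader substitutes: π₁ = q₁·(a - q₁ - (a-c-q₁)/2 - c)
FOC: q₁* = (129 - 14)/2 = 57.50
Then: q₂* = (129 - 14 - 57.5)/2 = 28.75
Leader has first-mover advantage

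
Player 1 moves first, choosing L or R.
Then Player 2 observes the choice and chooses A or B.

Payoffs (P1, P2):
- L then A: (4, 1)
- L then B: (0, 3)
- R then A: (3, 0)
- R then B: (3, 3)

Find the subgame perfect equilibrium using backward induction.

P1 plays R, P2 plays B after L and B after R; Payoff (3, 3)

Work:
Backward induction:
After L: P2 chooses B → P1 gets 0
After R: P2 chooses B → P1 gets 3
P1 chooses R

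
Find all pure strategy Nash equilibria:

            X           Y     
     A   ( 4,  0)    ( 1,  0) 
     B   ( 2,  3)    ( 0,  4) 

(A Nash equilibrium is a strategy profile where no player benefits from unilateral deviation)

Nash equilibrium: (A, X), (A, Y)

Work:
Best responses:
  P1 vs X: payoffs [4, 2] → best response A (payoff 4)
  P1 vs Y: payoffs [1, 0] → best response A (payoff 1)
  P2 vs A: payoffs [0, 0] → best response X/Y (payoff 0)
  P2 vs B: payoffs [3, 4] → best response Y (payoff 4)
Mutual best responses: (A,X), (A,Y) → Nash equilibria.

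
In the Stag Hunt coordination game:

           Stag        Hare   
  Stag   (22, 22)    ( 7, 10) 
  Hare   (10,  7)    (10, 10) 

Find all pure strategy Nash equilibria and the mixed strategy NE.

Pure NE: (Stag, Stag) and (Hare, Hare); Mixed NE: p = 0.2, q = 0.2

Work:
Check pure NE:
(Stag, Stag): (22, 22) - no unilateral deviation beneficial
(Hare, Hare): (10, 10) - no unilateral deviation beneficial
Mixed NE: P1 plays Stag with p = 0.2, P2 plays Stag with q = 0.2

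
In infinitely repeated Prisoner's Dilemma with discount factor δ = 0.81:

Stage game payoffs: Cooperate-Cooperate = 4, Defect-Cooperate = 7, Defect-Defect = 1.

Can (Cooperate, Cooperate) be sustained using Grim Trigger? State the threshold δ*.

δ* = 0.5; since δ = 0.81 ≥ 0.5, cooperation can be sustained

Work:
For Grim Trigger:
Cooperate forever: 4/(1-δ)
Defect then punished: 7 + 1·δ/(1-δ)
Need: 4/(1-δ) ≥ 7 + 1·δ/(1-δ)
Solving: δ ≥ (T-R)/(T-P) = (7-4)/(7-1) = 0.5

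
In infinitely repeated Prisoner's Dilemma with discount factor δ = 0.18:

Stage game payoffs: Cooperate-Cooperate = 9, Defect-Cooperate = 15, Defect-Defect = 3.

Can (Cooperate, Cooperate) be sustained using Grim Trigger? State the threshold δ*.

δ* = 0.5; since δ = 0.18 < 0.5, cooperation cannot be sustained

Work:
For Grim Trigger:
Cooperate forever: 9/(1-δ)
Defect then punished: 15 + 3·δ/(1-δ)
Need: 9/(1-δ) ≥ 15 + 3·δ/(1-δ)
Solving: δ ≥ (T-R)/(T-P) = (15-9)/(15-3) = 0.5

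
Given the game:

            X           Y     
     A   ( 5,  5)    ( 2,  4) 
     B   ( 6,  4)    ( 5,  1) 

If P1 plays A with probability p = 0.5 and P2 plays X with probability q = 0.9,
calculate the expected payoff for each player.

E[P1] = 5.3, E[P2] = 4.3

Work:
E[P1] = p·q·π₁(A,X) + p·(1-q)·π₁(A,Y) + (1-p)·q·π₁(B,X) + (1-p)·(1-q)·π₁(B,Y)
= 0.5·0.9·5 + 0.5·0.1·2 + 0.5·0.9·6 + 0.5·0.1·5
= 5.3

E[P2] = 4.3 (similar calculation)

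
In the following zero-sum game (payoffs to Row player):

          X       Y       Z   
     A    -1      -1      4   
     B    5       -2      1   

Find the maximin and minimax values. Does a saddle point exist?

Maximin = -1, Minimax = -1, Saddle: True

Work:
Row minimums: [-1, -2] → maximin = -1
Column maximums: [5, -1, 4] → minimax = -1
Saddle point exists! Game value = -1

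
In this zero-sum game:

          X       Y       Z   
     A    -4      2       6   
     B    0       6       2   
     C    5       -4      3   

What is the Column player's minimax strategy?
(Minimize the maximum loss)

Column should play X, value = 5

Work:
Column player minimizes Row's maximum payoff:
Column X: max payoff to Row = 5
Column Y: max payoff to Row = 6
Column Z: max payoff to Row = 6
Minimum is 5, achieved by column X.
Minimax strategy: X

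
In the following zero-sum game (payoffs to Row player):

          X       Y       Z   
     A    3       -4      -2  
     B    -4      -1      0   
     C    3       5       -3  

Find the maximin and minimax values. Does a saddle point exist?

Maximin = -3, Minimax = 0, Saddle: False

Work:
Row minimums: [-4, -4, -3] → maximin = -3
Column maximums: [3, 5, 0] → minimax = 0
No saddle point (maximin ≠ minimax). Mixed strategy needed.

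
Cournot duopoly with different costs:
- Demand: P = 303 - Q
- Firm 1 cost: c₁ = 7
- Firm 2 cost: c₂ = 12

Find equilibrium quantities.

q₁* = 100.33, q₂* = 95.33

Work:
Reaction: q₁ = (303 - 7 - q₂)/2
Reaction: q₂ = (303 - 12 - q₁)/2
Solve simultaneously:
q₁* = (303 - 2×7 + 12)/3 = 100.33
q₂* = (303 - 2×12 + 7)/3 = 95.33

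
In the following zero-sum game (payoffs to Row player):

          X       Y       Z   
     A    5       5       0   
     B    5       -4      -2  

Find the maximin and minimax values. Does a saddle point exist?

Maximin = 0, Minimax = 0, Saddle: True

Work:
Row minimums: [0, -4] → maximin = 0
Column maximums: [5, 5, 0] → minimax = 0
Saddle point exists! Game value = 0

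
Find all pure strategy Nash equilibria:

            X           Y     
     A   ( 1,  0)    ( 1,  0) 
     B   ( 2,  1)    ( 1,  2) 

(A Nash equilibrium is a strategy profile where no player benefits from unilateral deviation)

Nash equilibrium: (A, Y), (B, Y)

Work:
Best responses:
  P1 vs X: payoffs [1, 2] → best response B (payoff 2)
  P1 vs Y: payoffs [1, 1] → best response A/B (payoff 1)
  P2 vs A: payoffs [0, 0] → best response X/Y (payoff 0)
  P2 vs B: payoffs [1, 2] → best response Y (payoff 2)
Mutual best responses: (A,Y), (B,Y) → Nash equilibria.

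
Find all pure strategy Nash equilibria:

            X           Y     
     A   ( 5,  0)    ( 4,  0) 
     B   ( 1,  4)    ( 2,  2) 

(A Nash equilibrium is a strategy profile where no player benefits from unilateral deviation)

Nash equilibrium: (A, X), (A, Y)

Work:
Best responses:
  P1 vs X: payoffs [5, 1] → best response A (payoff 5)
  P1 vs Y: payoffs [4, 2] → best response A (payoff 4)
  P2 vs A: payoffs [0, 0] → best response X/Y (payoff 0)
  P2 vs B: payoffs [4, 2] → best response X (payoff 4)
Mutual best responses: (A,X), (A,Y) → Nash equilibria.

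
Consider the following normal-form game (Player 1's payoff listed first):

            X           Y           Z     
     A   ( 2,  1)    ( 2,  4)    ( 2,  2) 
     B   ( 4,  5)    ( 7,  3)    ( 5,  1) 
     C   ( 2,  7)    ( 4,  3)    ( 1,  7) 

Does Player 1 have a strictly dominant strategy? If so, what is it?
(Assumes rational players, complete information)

Yes, Player 1's strictly dominant strategy is B

Work:
A strategy strictly dominates another if it gives a strictly higher payoff against every opponent action. Compare each pair of P1's strategies column-by-column:
  A vs B: [2 vs 4, 2 vs 7, 2 vs 5] → A does not strictly dominate B (column X: 2 ≤ 4)
  A vs C: [2 vs 2, 2 vs 4, 2 vs 1] → A does not strictly dominate C (column X: 2 ≤ 2)
  B vs A: [4 vs 2, 7 vs 2, 5 vs 2] → B strictly dominates A
  B vs C: [4 vs 2, 7 vs 4, 5 vs 1] → B strictly dominates C
  C vs A: [2 vs 2, 4 vs 2, 1 vs 2] → C does not strictly dominate A (column X: 2 ≤ 2)
  C vs B: [2 vs 4, 4 vs 7, 1 vs 5] → C does not strictly dominate B (column X: 2 ≤ 4)
B strictly dominates every other strategy → strictly dominant.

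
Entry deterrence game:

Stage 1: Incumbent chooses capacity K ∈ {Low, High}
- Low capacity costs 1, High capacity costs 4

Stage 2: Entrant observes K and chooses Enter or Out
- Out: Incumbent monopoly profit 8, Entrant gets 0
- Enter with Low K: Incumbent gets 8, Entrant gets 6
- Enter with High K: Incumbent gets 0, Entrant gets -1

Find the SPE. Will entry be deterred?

SPE: (Low, Enter|Low, Out|High); Entry not deterred. Incumbent net profit = 7, Entrant gets 6

Work:
After Low K: Entrant enters (6 > 0)
After High K: Entrant stays out (-1 < 0)
Incumbent: Low → 8−1=7, High → 8−4=4
Incumbent chooses Low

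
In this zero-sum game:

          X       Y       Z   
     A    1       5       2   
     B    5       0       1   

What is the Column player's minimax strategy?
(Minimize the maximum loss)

Column should play Z, value = 2

Work:
Column player minimizes Row's maximum payoff:
Column X: max payoff to Row = 5
Column Y: max payoff to Row = 5
Column Z: max payoff to Row = 2
Minimum is 2, achieved by column Z.
Minimax strategy: Z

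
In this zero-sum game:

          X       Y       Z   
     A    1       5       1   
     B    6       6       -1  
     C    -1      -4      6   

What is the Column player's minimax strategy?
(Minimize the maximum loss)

Column should play X or Y or Z (all achieve the minimum), value = 6

Work:
Column player minimizes Row's maximum payoff:
Column X: max payoff to Row = 6
Column Y: max payoff to Row = 6
Column Z: max payoff to Row = 6
Minimum is 6, achieved by columns X, Y, Z (tied).
Each of X or Y or Z is a minimax strategy.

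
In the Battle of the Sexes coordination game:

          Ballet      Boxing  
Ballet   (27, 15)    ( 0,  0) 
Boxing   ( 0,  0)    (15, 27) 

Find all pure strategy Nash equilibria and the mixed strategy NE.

Pure NE: (Ballet, Ballet) and (Boxing, Boxing); Mixed NE: p = 0.6429, q = 0.3571

Work:
Check pure NE:
(Ballet, Ballet): (27, 15) - no unilateral deviation beneficial
(Boxing, Boxing): (15, 27) - no unilateral deviation beneficial
Mixed NE: P1 plays Ballet with p = 0.6429, P2 plays Ballet with q = 0.3571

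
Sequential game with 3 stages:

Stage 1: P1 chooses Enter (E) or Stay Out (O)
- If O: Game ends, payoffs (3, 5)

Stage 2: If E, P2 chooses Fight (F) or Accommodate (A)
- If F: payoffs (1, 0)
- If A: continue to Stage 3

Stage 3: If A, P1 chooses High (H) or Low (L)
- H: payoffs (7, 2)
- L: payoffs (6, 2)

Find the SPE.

SPE: (E, A, H); Outcome (7, 2)

Work:
Stage 3: P1 chooses H (7 vs 6)
Stage 2: P2: F->0, A->2 (anticipating H). Choose A
Stage 1: P1: O->3, E->7 (anticipating A, H). Choose E
SPE path: E -> A -> H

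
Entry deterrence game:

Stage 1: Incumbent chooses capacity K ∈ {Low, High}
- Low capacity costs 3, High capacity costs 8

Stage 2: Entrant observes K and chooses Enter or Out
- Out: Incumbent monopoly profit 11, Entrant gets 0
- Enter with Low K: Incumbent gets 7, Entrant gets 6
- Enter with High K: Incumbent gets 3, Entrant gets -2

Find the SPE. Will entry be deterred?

SPE: (Low, Enter|Low, Out|High); Entry not deterred. Incumbent net profit = 4, Entrant gets 6

Work:
After Low K: Entrant enters (6 > 0)
After High K: Entrant stays out (-2 < 0)
Incumbent: Low → 7−3=4, High → 11−8=3
Incumbent chooses Low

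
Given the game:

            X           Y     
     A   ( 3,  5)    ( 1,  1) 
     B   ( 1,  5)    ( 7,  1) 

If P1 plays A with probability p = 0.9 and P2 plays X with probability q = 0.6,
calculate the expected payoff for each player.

E[P1] = 2.32, E[P2] = 3.4

Work:
E[P1] = p·q·π₁(A,X) + p·(1-q)·π₁(A,Y) + (1-p)·q·π₁(B,X) + (1-p)·(1-q)·π₁(B,Y)
= 0.9·0.6·3 + 0.9·0.4·1 + 0.1·0.6·1 + 0.1·0.4·7
= 2.32

E[P2] = 3.4 (similar calculation)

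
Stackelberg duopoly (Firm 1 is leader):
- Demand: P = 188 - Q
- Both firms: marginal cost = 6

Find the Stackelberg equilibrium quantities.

q₁* (leader) = 91.0, q₂* (follower) = 45.5

Work:
Follower's reaction: q₂ = (a - c - q₁)/2
Leader substitutes: π₁ = q₁·(a - q₁ - (a-c-q₁)/2 - c)
FOC: q₁* = (188 - 6)/2 = 91.00
Then: q₂* = (188 - 6 - 91.0)/2 = 45.50
Leader has first-mover advantage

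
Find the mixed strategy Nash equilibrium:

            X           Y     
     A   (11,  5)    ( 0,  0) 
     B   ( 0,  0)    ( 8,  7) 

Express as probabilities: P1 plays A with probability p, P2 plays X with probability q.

p = 0.5833, q = 0.4211

Work:
Find probabilities that make opponent indifferent:
P2 chooses q to make P1 indifferent between A and B
P1 chooses p to make P2 indifferent between X and Y
Mixed NE: P1 plays (A: 0.5833, B: 0.4167), P2 plays (X: 0.4211, Y: 0.5789)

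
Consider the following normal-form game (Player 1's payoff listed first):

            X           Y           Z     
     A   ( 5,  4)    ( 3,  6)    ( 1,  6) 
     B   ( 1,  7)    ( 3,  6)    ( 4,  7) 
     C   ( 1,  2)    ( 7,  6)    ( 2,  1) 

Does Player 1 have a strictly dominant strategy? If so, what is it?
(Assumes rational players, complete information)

No strictly dominant strategy exists for Player 1

Work:
A strategy strictly dominates another if it gives a strictly higher payoff against every opponent action. Compare each pair of P1's strategies column-by-column:
  A vs B: [5 vs 1, 3 vs 3, 1 vs 4] → A does not strictly dominate B (column Y: 3 ≤ 3)
  A vs C: [5 vs 1, 3 vs 7, 1 vs 2] → A does not strictly dominate C (column Y: 3 ≤ 7)
  B vs A: [1 vs 5, 3 vs 3, 4 vs 1] → B does not strictly dominate A (column X: 1 ≤ 5)
  B vs C: [1 vs 1, 3 vs 7, 4 vs 2] → B does not strictly dominate C (column X: 1 ≤ 1)
  C vs A: [1 vs 5, 7 vs 3, 2 vs 1] → C does not strictly dominate A (column X: 1 ≤ 5)
  C vs B: [1 vs 1, 7 vs 3, 2 vs 4] → C does not strictly dominate B (column X: 1 ≤ 1)
No single strategy strictly dominates all others → no strictly dominant strategy.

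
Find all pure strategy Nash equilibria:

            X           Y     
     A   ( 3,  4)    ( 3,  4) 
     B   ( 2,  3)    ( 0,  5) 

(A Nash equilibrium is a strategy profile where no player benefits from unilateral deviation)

Nash equilibrium: (A, X), (A, Y)

Work:
Best responses:
  P1 vs X: payoffs [3, 2] → best response A (payoff 3)
  P1 vs Y: payoffs [3, 0] → best response A (payoff 3)
  P2 vs A: payoffs [4, 4] → best response X/Y (payoff 4)
  P2 vs B: payoffs [3, 5] → best response Y (payoff 5)
Mutual best responses: (A,X), (A,Y) → Nash equilibria.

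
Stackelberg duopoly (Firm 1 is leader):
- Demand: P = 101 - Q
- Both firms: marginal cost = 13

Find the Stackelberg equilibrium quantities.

q₁* (leader) = 44.0, q₂* (follower) = 22.0

Work:
Follower's reaction: q₂ = (a - c - q₁)/2
Leader substitutes: π₁ = q₁·(a - q₁ - (a-c-q₁)/2 - c)
FOC: q₁* = (101 - 13)/2 = 44.00
Then: q₂* = (101 - 13 - 44.0)/2 = 22.00
Leader has first-mover advantage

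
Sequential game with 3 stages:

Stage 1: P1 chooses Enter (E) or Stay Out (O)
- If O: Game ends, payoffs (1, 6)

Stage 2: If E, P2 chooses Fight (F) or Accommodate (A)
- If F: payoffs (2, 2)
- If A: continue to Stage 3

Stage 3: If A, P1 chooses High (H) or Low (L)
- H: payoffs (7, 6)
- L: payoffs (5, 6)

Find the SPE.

SPE: (E, A, H); Outcome (7, 6)

Work:
Stage 3: P1 chooses H (7 vs 5)
Stage 2: P2: F->2, A->6 (anticipating H). Choose A
Stage 1: P1: O->1, E->7 (anticipating A, H). Choose E
SPE path: E -> A -> H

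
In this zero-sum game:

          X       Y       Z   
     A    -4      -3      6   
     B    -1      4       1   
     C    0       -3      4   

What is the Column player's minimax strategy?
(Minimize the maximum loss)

Column should play X, value = 0

Work:
Column player minimizes Row's maximum payoff:
Column X: max payoff to Row = 0
Column Y: max payoff to Row = 4
Column Z: max payoff to Row = 6
Minimum is 0, achieved by column X.
Minimax strategy: X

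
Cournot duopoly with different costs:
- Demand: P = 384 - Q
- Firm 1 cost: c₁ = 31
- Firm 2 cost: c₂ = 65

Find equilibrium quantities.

q₁* = 129.0, q₂* = 95.0

Work:
Reaction: q₁ = (384 - 31 - q₂)/2
Reaction: q₂ = (384 - 65 - q₁)/2
Solve simultaneously:
q₁* = (384 - 2×31 + 65)/3 = 129.0
q₂* = (384 - 2×65 + 31)/3 = 95.0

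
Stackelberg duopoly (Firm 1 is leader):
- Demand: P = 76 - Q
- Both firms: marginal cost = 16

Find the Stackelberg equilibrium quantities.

q₁* (leader) = 30.0, q₂* (follower) = 15.0

Work:
Follower's reaction: q₂ = (a - c - q₁)/2
Leader substitutes: π₁ = q₁·(a - q₁ - (a-c-q₁)/2 - c)
FOC: q₁* = (76 - 16)/2 = 30.00
Then: q₂* = (76 - 16 - 30.0)/2 = 15.00
Leader has first-mover advantage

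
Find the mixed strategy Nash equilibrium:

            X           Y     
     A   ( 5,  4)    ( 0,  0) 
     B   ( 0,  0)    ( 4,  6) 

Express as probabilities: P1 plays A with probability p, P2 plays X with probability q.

p = 0.6, q = 0.4444

Work:
Find probabilities that make opponent indifferent:
P2 chooses q to make P1 indifferent between A and B
P1 chooses p to make P2 indifferent between X and Y
Mixed NE: P1 plays (A: 0.6, B: 0.4), P2 plays (X: 0.4444, Y: 0.5556)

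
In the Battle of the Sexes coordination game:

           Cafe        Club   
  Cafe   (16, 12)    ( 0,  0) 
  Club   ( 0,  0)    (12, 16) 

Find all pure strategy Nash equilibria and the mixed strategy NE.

Pure NE: (Cafe, Cafe) and (Club, Club); Mixed NE: p = 0.5714, q = 0.4286

Work:
Check pure NE:
(Cafe, Cafe): (16, 12) - no unilateral deviation beneficial
(Club, Club): (12, 16) - no unilateral deviation beneficial
Mixed NE: P1 plays Cafe with p = 0.5714, P2 plays Cafe with q = 0.4286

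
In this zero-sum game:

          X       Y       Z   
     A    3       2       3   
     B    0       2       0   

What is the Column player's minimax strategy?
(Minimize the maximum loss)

Column should play Y, value = 2

Work:
Column player minimizes Row's maximum payoff:
Column X: max payoff to Row = 3
Column Y: max payoff to Row = 2
Column Z: max payoff to Row = 3
Minimum is 2, achieved by column Y.
Minimax strategy: Y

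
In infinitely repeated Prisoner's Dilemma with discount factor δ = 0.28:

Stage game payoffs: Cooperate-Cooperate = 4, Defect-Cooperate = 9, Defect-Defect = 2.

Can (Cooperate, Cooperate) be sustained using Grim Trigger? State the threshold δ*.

δ* = 0.7143; since δ = 0.28 < 0.7143, cooperation cannot be sustained

Work:
For Grim Trigger:
Cooperate forever: 4/(1-δ)
Defect then punished: 9 + 2·δ/(1-δ)
Need: 4/(1-δ) ≥ 9 + 2·δ/(1-δ)
Solving: δ ≥ (T-R)/(T-P) = (9-4)/(9-2) = 0.7143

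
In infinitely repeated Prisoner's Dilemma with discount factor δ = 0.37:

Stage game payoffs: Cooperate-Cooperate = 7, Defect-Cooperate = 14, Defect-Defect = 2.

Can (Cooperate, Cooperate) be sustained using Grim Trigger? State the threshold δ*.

δ* = 0.5833; since δ = 0.37 < 0.5833, cooperation cannot be sustained

Work:
For Grim Trigger:
Cooperate forever: 7/(1-δ)
Defect then punished: 14 + 2·δ/(1-δ)
Need: 7/(1-δ) ≥ 14 + 2·δ/(1-δ)
Solving: δ ≥ (T-R)/(T-P) = (14-7)/(14-2) = 0.5833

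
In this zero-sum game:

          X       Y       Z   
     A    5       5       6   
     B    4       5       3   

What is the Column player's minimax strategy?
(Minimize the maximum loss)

Column should play X or Y (all achieve the minimum), value = 5

Work:
Column player minimizes Row's maximum payoff:
Column X: max payoff to Row = 5
Column Y: max payoff to Row = 5
Column Z: max payoff to Row = 6
Minimum is 5, achieved by columns X, Y (tied).
Each of X or Y is a minimax strategy.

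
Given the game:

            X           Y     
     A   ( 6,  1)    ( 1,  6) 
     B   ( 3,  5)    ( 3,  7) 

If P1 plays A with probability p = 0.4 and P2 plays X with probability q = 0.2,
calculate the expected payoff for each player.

E[P1] = 2.6, E[P2] = 5.96

Work:
E[P1] = p·q·π₁(A,X) + p·(1-q)·π₁(A,Y) + (1-p)·q·π₁(B,X) + (1-p)·(1-q)·π₁(B,Y)
= 0.4·0.2·6 + 0.4·0.8·1 + 0.6·0.2·3 + 0.6·0.8·3
= 2.6

E[P2] = 5.96 (similar calculation)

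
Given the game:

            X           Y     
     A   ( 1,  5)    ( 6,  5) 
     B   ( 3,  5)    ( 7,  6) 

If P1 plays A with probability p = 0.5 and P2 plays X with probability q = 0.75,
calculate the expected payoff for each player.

E[P1] = 3.125, E[P2] = 5.125

Work:
E[P1] = p·q·π₁(A,X) + p·(1-q)·π₁(A,Y) + (1-p)·q·π₁(B,X) + (1-p)·(1-q)·π₁(B,Y)
= 0.5·0.75·1 + 0.5·0.25·6 + 0.5·0.75·3 + 0.5·0.25·7
= 3.125

E[P2] = 5.125 (similar calculation)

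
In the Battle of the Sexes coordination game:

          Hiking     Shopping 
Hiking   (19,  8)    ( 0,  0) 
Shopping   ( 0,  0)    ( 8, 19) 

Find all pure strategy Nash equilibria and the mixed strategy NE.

Pure NE: (Hiking, Hiking) and (Shopping, Shopping); Mixed NE: p = 0.7037, q = 0.2963

Work:
Check pure NE:
(Hiking, Hiking): (19, 8) - no unilateral deviation beneficial
(Shopping, Shopping): (8, 19) - no unilateral deviation beneficial
Mixed NE: P1 plays Hiking with p = 0.7037, P2 plays Hiking with q = 0.2963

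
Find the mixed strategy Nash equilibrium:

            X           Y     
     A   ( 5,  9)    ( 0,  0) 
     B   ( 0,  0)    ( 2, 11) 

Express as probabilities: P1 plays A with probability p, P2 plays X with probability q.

p = 0.55, q = 0.2857

Work:
Find probabilities that make opponent indifferent:
P2 chooses q to make P1 indifferent between A and B
P1 chooses p to make P2 indifferent between X and Y
Mixed NE: P1 plays (A: 0.55, B: 0.45), P2 plays (X: 0.2857, Y: 0.7143)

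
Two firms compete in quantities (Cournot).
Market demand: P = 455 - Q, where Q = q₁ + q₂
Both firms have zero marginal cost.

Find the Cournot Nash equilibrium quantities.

q₁* = q₂* = 151.67; P* = 151.67

Work:
Profit: π_i = P·q_i = (a - q_i - q_j)·q_i
FOC: ∂π_i/∂q_i = a - 2q_i - q_j = 0
Reaction function: q_i = (455 - q_j)/2
Symmetry: q* = 455/3 = 151.67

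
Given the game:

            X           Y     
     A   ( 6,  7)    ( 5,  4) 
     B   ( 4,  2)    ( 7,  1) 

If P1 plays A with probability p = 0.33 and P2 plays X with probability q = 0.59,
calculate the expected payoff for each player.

E[P1] = 5.3488, E[P2] = 2.9694

Work:
E[P1] = p·q·π₁(A,X) + p·(1-q)·π₁(A,Y) + (1-p)·q·π₁(B,X) + (1-p)·(1-q)·π₁(B,Y)
= 0.33·0.59·6 + 0.33·0.41·5 + 0.67·0.59·4 + 0.67·0.41·7
= 5.3488

E[P2] = 2.9694 (similar calculation)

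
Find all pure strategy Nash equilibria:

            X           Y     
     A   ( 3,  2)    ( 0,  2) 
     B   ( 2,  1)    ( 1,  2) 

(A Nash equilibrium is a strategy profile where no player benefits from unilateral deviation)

Nash equilibrium: (A, X), (B, Y)

Work:
Best responses:
  P1 vs X: payoffs [3, 2] → best response A (payoff 3)
  P1 vs Y: payoffs [0, 1] → best response B (payoff 1)
  P2 vs A: payoffs [2, 2] → best response X/Y (payoff 2)
  P2 vs B: payoffs [1, 2] → best response Y (payoff 2)
Mutual best responses: (A,X), (B,Y) → Nash equilibria.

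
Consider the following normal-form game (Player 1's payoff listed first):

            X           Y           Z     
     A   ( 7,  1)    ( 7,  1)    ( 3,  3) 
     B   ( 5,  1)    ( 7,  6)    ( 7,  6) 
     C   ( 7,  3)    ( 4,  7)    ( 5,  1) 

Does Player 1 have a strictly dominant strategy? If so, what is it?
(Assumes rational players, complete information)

No strictly dominant strategy exists for Player 1

Work:
A strategy strictly dominates another if it gives a strictly higher payoff against every opponent action. Compare each pair of P1's strategies column-by-column:
  A vs B: [7 vs 5, 7 vs 7, 3 vs 7] → A does not strictly dominate B (column Y: 7 ≤ 7)
  A vs C: [7 vs 7, 7 vs 4, 3 vs 5] → A does not strictly dominate C (column X: 7 ≤ 7)
  B vs A: [5 vs 7, 7 vs 7, 7 vs 3] → B does not strictly dominate A (column X: 5 ≤ 7)
  B vs C: [5 vs 7, 7 vs 4, 7 vs 5] → B does not strictly dominate C (column X: 5 ≤ 7)
  C vs A: [7 vs 7, 4 vs 7, 5 vs 3] → C does not strictly dominate A (column X: 7 ≤ 7)
  C vs B: [7 vs 5, 4 vs 7, 5 vs 7] → C does not strictly dominate B (column Y: 4 ≤ 7)
No single strategy strictly dominates all others → no strictly dominant strategy.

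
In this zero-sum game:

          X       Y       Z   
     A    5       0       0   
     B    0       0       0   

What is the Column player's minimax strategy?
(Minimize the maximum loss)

Column should play Y or Z (all achieve the minimum), value = 0

Work:
Column player minimizes Row's maximum payoff:
Column X: max payoff to Row = 5
Column Y: max payoff to Row = 0
Column Z: max payoff to Row = 0
Minimum is 0, achieved by columns Y, Z (tied).
Each of Y or Z is a minimax strategy.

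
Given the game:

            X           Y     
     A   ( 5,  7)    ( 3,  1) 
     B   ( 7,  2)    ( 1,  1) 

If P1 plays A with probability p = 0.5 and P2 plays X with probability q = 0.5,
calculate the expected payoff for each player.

E[P1] = 4.0, E[P2] = 2.75

Work:
E[P1] = p·q·π₁(A,X) + p·(1-q)·π₁(A,Y) + (1-p)·q·π₁(B,X) + (1-p)·(1-q)·π₁(B,Y)
= 0.5·0.5·5 + 0.5·0.5·3 + 0.5·0.5·7 + 0.5·0.5·1
= 4.0

E[P2] = 2.75 (similar calculation)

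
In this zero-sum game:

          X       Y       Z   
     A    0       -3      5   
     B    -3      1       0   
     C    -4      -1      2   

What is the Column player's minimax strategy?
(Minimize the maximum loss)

Column should play X, value = 0

Work:
Column player minimizes Row's maximum payoff:
Column X: max payoff to Row = 0
Column Y: max payoff to Row = 1
Column Z: max payoff to Row = 5
Minimum is 0, achieved by column X.
Minimax strategy: X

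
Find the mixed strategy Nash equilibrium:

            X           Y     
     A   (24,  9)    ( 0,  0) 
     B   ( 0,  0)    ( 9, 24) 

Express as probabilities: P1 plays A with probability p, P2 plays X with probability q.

p = 0.7273, q = 0.2727

Work:
Find probabilities that make opponent indifferent:
P2 chooses q to make P1 indifferent between A and B
P1 chooses p to make P2 indifferent between X and Y
Mixed NE: P1 plays (A: 0.7273, B: 0.2727), P2 plays (X: 0.2727, Y: 0.7273)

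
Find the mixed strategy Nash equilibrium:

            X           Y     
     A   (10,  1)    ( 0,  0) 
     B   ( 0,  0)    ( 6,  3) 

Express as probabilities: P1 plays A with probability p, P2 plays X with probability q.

p = 0.75, q = 0.375

Work:
Find probabilities that make opponent indifferent:
P2 chooses q to make P1 indifferent between A and B
P1 chooses p to make P2 indifferent between X and Y
Mixed NE: P1 plays (A: 0.75, B: 0.25), P2 plays (X: 0.375, Y: 0.625)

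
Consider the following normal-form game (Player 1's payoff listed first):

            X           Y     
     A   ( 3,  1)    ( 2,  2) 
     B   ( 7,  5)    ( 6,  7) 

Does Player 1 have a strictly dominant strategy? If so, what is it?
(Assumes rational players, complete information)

Yes, Player 1's strictly dominant strategy is B

Work:
A strategy strictly dominates another if it gives a strictly higher payoff against every opponent action. Compare each pair of P1's strategies column-by-column:
  A vs B: [3 vs 7, 2 vs 6] → A does not strictly dominate B (column X: 3 ≤ 7)
  B vs A: [7 vs 3, 6 vs 2] → B strictly dominates A
B strictly dominates every other strategy → strictly dominant.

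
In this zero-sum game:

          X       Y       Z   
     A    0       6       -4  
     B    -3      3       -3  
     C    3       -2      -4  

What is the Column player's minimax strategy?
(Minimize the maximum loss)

Column should play Z, value = -3

Work:
Column player minimizes Row's maximum payoff:
Column X: max payoff to Row = 3
Column Y: max payoff to Row = 6
Column Z: max payoff to Row = -3
Minimum is -3, achieved by column Z.
Minimax strategy: Z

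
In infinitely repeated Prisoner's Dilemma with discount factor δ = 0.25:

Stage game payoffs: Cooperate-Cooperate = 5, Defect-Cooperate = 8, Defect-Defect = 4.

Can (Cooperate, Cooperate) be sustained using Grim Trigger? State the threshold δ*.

δ* = 0.75; since δ = 0.25 < 0.75, cooperation cannot be sustained

Work:
For Grim Trigger:
Cooperate forever: 5/(1-δ)
Defect then punished: 8 + 4·δ/(1-δ)
Need: 5/(1-δ) ≥ 8 + 4·δ/(1-δ)
Solving: δ ≥ (T-R)/(T-P) = (8-5)/(8-4) = 0.75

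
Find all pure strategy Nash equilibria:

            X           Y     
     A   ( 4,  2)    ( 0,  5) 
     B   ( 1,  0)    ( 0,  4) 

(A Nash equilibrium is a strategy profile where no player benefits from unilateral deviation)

Nash equilibrium: (A, Y), (B, Y)

Work:
Best responses:
  P1 vs X: payoffs [4, 1] → best response A (payoff 4)
  P1 vs Y: payoffs [0, 0] → best response A/B (payoff 0)
  P2 vs A: payoffs [2, 5] → best response Y (payoff 5)
  P2 vs B: payoffs [0, 4] → best response Y (payoff 4)
Mutual best responses: (A,Y), (B,Y) → Nash equilibria.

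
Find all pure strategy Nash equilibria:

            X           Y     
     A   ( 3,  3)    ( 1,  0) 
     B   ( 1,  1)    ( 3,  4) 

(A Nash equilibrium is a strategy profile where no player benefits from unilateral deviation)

Nash equilibrium: (A, X), (B, Y)

Work:
Best responses:
  P1 vs X: payoffs [3, 1] → best response A (payoff 3)
  P1 vs Y: payoffs [1, 3] → best response B (payoff 3)
  P2 vs A: payoffs [3, 0] → best response X (payoff 3)
  P2 vs B: payoffs [1, 4] → best response Y (payoff 4)
Mutual best responses: (A,X), (B,Y) → Nash equilibria.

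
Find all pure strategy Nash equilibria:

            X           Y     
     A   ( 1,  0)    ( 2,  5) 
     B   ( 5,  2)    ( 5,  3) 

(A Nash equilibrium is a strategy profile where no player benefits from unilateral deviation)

Nash equilibrium: (B, Y)

Work:
Best responses:
  P1 vs X: payoffs [1, 5] → best response B (payoff 5)
  P1 vs Y: payoffs [2, 5] → best response B (payoff 5)
  P2 vs A: payoffs [0, 5] → best response Y (payoff 5)
  P2 vs B: payoffs [2, 3] → best response Y (payoff 3)
Mutual best responses: (B,Y) → Nash equilibria.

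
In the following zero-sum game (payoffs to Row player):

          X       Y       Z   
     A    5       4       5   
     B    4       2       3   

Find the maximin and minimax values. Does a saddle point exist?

Maximin = 4, Minimax = 4, Saddle: True

Work:
Row minimums: [4, 2] → maximin = 4
Column maximums: [5, 4, 5] → minimax = 4
Saddle point exists! Game value = 4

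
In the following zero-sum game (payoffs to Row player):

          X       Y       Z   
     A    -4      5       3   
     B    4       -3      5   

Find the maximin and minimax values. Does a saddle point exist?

Maximin = -3, Minimax = 4, Saddle: False

Work:
Row minimums: [-4, -3] → maximin = -3
Column maximums: [4, 5, 5] → minimax = 4
No saddle point (maximin ≠ minimax). Mixed strategy needed.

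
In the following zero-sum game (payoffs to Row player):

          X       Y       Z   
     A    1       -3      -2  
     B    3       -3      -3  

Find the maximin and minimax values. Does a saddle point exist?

Maximin = -3, Minimax = -3, Saddle: True

Work:
Row minimums: [-3, -3] → maximin = -3
Column maximums: [3, -3, -2] → minimax = -3
Saddle point exists! Game value = -3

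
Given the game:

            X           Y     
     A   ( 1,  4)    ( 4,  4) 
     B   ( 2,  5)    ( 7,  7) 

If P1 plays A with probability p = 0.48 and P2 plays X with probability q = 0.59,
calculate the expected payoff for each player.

E[P1] = 3.1764, E[P2] = 4.9464

Work:
E[P1] = p·q·π₁(A,X) + p·(1-q)·π₁(A,Y) + (1-p)·q·π₁(B,X) + (1-p)·(1-q)·π₁(B,Y)
= 0.48·0.59·1 + 0.48·0.41·4 + 0.52·0.59·2 + 0.52·0.41·7
= 3.1764

E[P2] = 4.9464 (similar calculation)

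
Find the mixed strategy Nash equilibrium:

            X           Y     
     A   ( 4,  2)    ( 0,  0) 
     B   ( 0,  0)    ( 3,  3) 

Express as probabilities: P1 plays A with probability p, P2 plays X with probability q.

p = 0.6, q = 0.4286

Work:
Find probabilities that make opponent indifferent:
P2 chooses q to make P1 indifferent between A and B
P1 chooses p to make P2 indifferent between X and Y
Mixed NE: P1 plays (A: 0.6, B: 0.4), P2 plays (X: 0.4286, Y: 0.5714)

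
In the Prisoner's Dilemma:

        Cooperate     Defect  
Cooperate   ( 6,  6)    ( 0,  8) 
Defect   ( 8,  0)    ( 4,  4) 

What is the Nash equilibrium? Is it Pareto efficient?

(Defect, Defect) is NE; not Pareto efficient

Work:
Defect dominates Cooperate for both players:
If P2 cooperates: Defect (8) > Cooperate (6)
If P2 defects: Defect (4) > Cooperate (0)
NE: (Defect, Defect) with payoff (4, 4)
But (Cooperate, Cooperate) = (6, 6) Pareto dominates (4, 4)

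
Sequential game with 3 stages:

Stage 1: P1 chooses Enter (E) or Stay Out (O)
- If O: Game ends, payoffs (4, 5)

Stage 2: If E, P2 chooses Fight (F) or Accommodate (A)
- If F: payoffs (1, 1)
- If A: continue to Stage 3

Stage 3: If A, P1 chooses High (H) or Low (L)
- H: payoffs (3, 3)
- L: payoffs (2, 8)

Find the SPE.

SPE: (O, A, H); Outcome (4, 5)

Work:
Stage 3: P1 chooses H (3 vs 2)
Stage 2: P2: F->1, A->3 (anticipating H). Choose A
Stage 1: P1: O->4, E->3 (anticipating A, H). Choose O
SPE path: O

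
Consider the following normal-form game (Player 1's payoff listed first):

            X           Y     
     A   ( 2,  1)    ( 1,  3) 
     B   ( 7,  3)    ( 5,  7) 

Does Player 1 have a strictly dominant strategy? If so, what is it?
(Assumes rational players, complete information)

Yes, Player 1's strictly dominant strategy is B

Work:
A strategy strictly dominates another if it gives a strictly higher payoff against every opponent action. Compare each pair of P1's strategies column-by-column:
  A vs B: [2 vs 7, 1 vs 5] → A does not strictly dominate B (column X: 2 ≤ 7)
  B vs A: [7 vs 2, 5 vs 1] → B strictly dominates A
B strictly dominates every other strategy → strictly dominant.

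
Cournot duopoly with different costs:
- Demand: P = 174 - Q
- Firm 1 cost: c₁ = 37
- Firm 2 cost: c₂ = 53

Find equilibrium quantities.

q₁* = 51.0, q₂* = 35.0

Work:
Reaction: q₁ = (174 - 37 - q₂)/2
Reaction: q₂ = (174 - 53 - q₁)/2
Solve simultaneously:
q₁* = (174 - 2×37 + 53)/3 = 51.0
q₂* = (174 - 2×53 + 37)/3 = 35.0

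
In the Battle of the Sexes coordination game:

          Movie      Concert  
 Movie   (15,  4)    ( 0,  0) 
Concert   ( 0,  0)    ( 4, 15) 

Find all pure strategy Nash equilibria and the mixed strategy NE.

Pure NE: (Movie, Movie) and (Concert, Concert); Mixed NE: p = 0.7895, q = 0.2105

Work:
Check pure NE:
(Movie, Movie): (15, 4) - no unilateral deviation beneficial
(Concert, Concert): (4, 15) - no unilateral deviation beneficial
Mixed NE: P1 plays Movie with p = 0.7895, P2 plays Movie with q = 0.2105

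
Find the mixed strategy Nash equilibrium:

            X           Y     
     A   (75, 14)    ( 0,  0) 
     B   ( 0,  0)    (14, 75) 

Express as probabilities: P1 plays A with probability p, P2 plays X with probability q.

p = 0.8427, q = 0.1573

Work:
Find probabilities that make opponent indifferent:
P2 chooses q to make P1 indifferent between A and B
P1 chooses p to make P2 indifferent between X and Y
Mixed NE: P1 plays (A: 0.8427, B: 0.1573), P2 plays (X: 0.1573, Y: 0.8427)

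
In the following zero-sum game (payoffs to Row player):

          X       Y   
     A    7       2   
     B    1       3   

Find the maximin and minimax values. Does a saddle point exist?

Maximin = 2, Minimax = 3, Saddle: False

Work:
Row minimums: [2, 1] → maximin = 2
Column maximums: [7, 3] → minimax = 3
No saddle point (maximin ≠ minimax). Mixed strategy needed.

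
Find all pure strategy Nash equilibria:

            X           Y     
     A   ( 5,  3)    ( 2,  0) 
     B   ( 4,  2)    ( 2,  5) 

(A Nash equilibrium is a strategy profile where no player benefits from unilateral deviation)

Nash equilibrium: (A, X), (B, Y)

Work:
Best responses:
  P1 vs X: payoffs [5, 4] → best response A (payoff 5)
  P1 vs Y: payoffs [2, 2] → best response A/B (payoff 2)
  P2 vs A: payoffs [3, 0] → best response X (payoff 3)
  P2 vs B: payoffs [2, 5] → best response Y (payoff 5)
Mutual best responses: (A,X), (B,Y) → Nash equilibria.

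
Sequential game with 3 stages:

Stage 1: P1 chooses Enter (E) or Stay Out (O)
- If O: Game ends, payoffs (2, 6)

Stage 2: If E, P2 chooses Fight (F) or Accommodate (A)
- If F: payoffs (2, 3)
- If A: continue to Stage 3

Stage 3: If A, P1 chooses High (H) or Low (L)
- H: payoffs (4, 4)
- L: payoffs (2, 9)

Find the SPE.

SPE: (E, A, H); Outcome (4, 4)

Work:
Stage 3: P1 chooses H (4 vs 2)
Stage 2: P2: F->3, A->4 (anticipating H). Choose A
Stage 1: P1: O->2, E->4 (anticipating A, H). Choose E
SPE path: E -> A -> H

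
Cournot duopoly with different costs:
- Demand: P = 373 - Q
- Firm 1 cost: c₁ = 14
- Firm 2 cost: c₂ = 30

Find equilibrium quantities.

q₁* = 125.0, q₂* = 109.0

Work:
Reaction: q₁ = (373 - 14 - q₂)/2
Reaction: q₂ = (373 - 30 - q₁)/2
Solve simultaneously:
q₁* = (373 - 2×14 + 30)/3 = 125.0
q₂* = (373 - 2×30 + 14)/3 = 109.0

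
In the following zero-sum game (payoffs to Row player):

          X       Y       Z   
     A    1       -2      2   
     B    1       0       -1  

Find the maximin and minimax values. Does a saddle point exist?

Maximin = -1, Minimax = 0, Saddle: False

Work:
Row minimums: [-2, -1] → maximin = -1
Column maximums: [1, 0, 2] → minimax = 0
No saddle point (maximin ≠ minimax). Mixed strategy needed.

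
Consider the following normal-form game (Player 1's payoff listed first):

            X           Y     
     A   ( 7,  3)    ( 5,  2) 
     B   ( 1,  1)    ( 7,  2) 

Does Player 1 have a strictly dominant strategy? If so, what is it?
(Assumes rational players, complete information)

No strictly dominant strategy exists for Player 1

Work:
A strategy strictly dominates another if it gives a strictly higher payoff against every opponent action. Compare each pair of P1's strategies column-by-column:
  A vs B: [7 vs 1, 5 vs 7] → A does not strictly dominate B (column Y: 5 ≤ 7)
  B vs A: [1 vs 7, 7 vs 5] → B does not strictly dominate A (column X: 1 ≤ 7)
No single strategy strictly dominates all others → no strictly dominant strategy.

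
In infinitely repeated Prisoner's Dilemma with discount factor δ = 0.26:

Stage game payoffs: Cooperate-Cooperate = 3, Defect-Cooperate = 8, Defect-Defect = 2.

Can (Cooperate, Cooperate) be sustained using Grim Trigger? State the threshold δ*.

δ* = 0.8333; since δ = 0.26 < 0.8333, cooperation cannot be sustained

Work:
For Grim Trigger:
Cooperate forever: 3/(1-δ)
Defect then punished: 8 + 2·δ/(1-δ)
Need: 3/(1-δ) ≥ 8 + 2·δ/(1-δ)
Solving: δ ≥ (T-R)/(T-P) = (8-3)/(8-2) = 0.8333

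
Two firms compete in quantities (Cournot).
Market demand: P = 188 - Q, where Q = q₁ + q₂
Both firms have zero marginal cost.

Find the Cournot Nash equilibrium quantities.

q₁* = q₂* = 62.67; P* = 62.67

Work:
Profit: π_i = P·q_i = (a - q_i - q_j)·q_i
FOC: ∂π_i/∂q_i = a - 2q_i - q_j = 0
Reaction function: q_i = (188 - q_j)/2
Symmetry: q* = 188/3 = 62.67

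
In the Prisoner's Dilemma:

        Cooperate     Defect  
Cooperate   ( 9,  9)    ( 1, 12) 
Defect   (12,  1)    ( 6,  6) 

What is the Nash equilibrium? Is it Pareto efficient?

(Defect, Defect) is NE; not Pareto efficient

Work:
Defect dominates Cooperate for both players:
If P2 cooperates: Defect (12) > Cooperate (9)
If P2 defects: Defect (6) > Cooperate (1)
NE: (Defect, Defect) with payoff (6, 6)
But (Cooperate, Cooperate) = (9, 9) Pareto dominates (6, 6)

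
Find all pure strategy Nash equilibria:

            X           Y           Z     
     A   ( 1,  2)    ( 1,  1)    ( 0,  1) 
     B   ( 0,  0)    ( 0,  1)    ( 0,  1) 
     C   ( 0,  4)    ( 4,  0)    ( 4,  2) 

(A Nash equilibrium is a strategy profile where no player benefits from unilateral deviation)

Nash equilibrium: (A, X)

Work:
Best responses:
  P1 vs X: payoffs [1, 0, 0] → best response A (payoff 1)
  P1 vs Y: payoffs [1, 0, 4] → best response C (payoff 4)
  P1 vs Z: payoffs [0, 0, 4] → best response C (payoff 4)
  P2 vs A: payoffs [2, 1, 1] → best response X (payoff 2)
  P2 vs B: payoffs [0, 1, 1] → best response Y/Z (payoff 1)
  P2 vs C: payoffs [4, 0, 2] → best response X (payoff 4)
Mutual best responses: (A,X) → Nash equilibria.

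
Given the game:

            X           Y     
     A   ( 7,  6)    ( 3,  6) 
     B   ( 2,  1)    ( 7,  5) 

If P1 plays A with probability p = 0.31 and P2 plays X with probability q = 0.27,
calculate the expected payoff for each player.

E[P1] = 5.1633, E[P2] = 4.5648

Work:
E[P1] = p·q·π₁(A,X) + p·(1-q)·π₁(A,Y) + (1-p)·q·π₁(B,X) + (1-p)·(1-q)·π₁(B,Y)
= 0.31·0.27·7 + 0.31·0.73·3 + 0.69·0.27·2 + 0.69·0.73·7
= 5.1633

E[P2] = 4.5648 (similar calculation)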